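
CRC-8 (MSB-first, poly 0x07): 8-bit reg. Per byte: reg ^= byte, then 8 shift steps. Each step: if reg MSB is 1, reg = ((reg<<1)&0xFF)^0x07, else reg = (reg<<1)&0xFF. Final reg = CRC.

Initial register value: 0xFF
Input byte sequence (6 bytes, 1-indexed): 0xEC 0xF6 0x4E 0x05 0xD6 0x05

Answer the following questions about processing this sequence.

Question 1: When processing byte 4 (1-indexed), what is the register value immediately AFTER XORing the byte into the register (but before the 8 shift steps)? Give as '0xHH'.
Answer: 0x9D

Derivation:
Register before byte 4: 0x98
Byte 4: 0x05
0x98 XOR 0x05 = 0x9D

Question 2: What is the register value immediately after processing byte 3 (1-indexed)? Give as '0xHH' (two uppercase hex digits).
Answer: 0x98

Derivation:
After byte 1 (0xEC): reg=0x79
After byte 2 (0xF6): reg=0xA4
After byte 3 (0x4E): reg=0x98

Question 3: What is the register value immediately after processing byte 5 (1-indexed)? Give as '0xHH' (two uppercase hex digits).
After byte 1 (0xEC): reg=0x79
After byte 2 (0xF6): reg=0xA4
After byte 3 (0x4E): reg=0x98
After byte 4 (0x05): reg=0xDA
After byte 5 (0xD6): reg=0x24

Answer: 0x24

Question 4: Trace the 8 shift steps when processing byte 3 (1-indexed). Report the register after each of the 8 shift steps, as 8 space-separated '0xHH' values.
After byte 1 (0xEC): reg=0x79
After byte 2 (0xF6): reg=0xA4
Register before byte 3: 0xA4
After XOR with byte 0x4E: 0xEA

Answer: 0xD3 0xA1 0x45 0x8A 0x13 0x26 0x4C 0x98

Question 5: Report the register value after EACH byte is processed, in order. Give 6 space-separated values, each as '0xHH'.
0x79 0xA4 0x98 0xDA 0x24 0xE7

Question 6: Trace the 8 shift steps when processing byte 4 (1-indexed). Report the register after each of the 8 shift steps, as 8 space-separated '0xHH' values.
Answer: 0x3D 0x7A 0xF4 0xEF 0xD9 0xB5 0x6D 0xDA

Derivation:
After byte 1 (0xEC): reg=0x79
After byte 2 (0xF6): reg=0xA4
After byte 3 (0x4E): reg=0x98
Register before byte 4: 0x98
After XOR with byte 0x05: 0x9D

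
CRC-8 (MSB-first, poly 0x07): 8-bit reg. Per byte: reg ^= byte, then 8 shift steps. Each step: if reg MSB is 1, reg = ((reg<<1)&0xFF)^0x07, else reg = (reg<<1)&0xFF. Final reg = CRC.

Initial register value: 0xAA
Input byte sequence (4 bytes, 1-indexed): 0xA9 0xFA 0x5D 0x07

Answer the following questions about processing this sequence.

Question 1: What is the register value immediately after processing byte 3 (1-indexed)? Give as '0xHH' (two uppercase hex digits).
Answer: 0xBF

Derivation:
After byte 1 (0xA9): reg=0x09
After byte 2 (0xFA): reg=0xD7
After byte 3 (0x5D): reg=0xBF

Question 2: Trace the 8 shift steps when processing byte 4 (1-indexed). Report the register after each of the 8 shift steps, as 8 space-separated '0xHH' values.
Answer: 0x77 0xEE 0xDB 0xB1 0x65 0xCA 0x93 0x21

Derivation:
After byte 1 (0xA9): reg=0x09
After byte 2 (0xFA): reg=0xD7
After byte 3 (0x5D): reg=0xBF
Register before byte 4: 0xBF
After XOR with byte 0x07: 0xB8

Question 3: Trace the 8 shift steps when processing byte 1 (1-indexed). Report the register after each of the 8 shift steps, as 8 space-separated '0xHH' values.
Answer: 0x06 0x0C 0x18 0x30 0x60 0xC0 0x87 0x09

Derivation:
Register before byte 1: 0xAA
After XOR with byte 0xA9: 0x03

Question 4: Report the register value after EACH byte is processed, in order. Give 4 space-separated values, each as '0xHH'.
0x09 0xD7 0xBF 0x21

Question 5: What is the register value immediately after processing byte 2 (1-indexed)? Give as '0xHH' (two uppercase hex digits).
Answer: 0xD7

Derivation:
After byte 1 (0xA9): reg=0x09
After byte 2 (0xFA): reg=0xD7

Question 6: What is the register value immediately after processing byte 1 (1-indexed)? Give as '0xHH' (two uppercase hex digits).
After byte 1 (0xA9): reg=0x09

Answer: 0x09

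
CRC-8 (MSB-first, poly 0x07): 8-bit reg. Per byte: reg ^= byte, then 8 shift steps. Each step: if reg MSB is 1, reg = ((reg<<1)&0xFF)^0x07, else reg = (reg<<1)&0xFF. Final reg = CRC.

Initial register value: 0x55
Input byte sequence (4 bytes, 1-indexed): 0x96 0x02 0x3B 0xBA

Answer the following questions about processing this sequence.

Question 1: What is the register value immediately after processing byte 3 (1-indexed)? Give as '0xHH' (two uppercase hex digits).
Answer: 0xBB

Derivation:
After byte 1 (0x96): reg=0x47
After byte 2 (0x02): reg=0xDC
After byte 3 (0x3B): reg=0xBB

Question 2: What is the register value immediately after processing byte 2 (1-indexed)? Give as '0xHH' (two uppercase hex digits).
Answer: 0xDC

Derivation:
After byte 1 (0x96): reg=0x47
After byte 2 (0x02): reg=0xDC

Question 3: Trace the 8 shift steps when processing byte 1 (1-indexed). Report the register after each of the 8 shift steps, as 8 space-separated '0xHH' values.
Answer: 0x81 0x05 0x0A 0x14 0x28 0x50 0xA0 0x47

Derivation:
Register before byte 1: 0x55
After XOR with byte 0x96: 0xC3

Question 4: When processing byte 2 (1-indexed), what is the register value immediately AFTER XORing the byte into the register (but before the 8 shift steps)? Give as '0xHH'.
Answer: 0x45

Derivation:
Register before byte 2: 0x47
Byte 2: 0x02
0x47 XOR 0x02 = 0x45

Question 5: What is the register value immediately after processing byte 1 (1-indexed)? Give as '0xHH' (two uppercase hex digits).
Answer: 0x47

Derivation:
After byte 1 (0x96): reg=0x47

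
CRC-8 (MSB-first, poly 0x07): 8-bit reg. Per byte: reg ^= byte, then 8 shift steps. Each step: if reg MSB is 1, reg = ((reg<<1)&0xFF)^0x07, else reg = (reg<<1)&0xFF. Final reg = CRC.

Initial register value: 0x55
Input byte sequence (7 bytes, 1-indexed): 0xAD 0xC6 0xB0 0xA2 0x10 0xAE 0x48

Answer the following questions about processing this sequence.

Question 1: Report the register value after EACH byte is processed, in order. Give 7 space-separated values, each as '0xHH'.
0xE6 0xE0 0xB7 0x6B 0x66 0x76 0xBA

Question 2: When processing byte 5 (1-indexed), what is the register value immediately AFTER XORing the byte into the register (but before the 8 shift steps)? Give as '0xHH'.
Answer: 0x7B

Derivation:
Register before byte 5: 0x6B
Byte 5: 0x10
0x6B XOR 0x10 = 0x7B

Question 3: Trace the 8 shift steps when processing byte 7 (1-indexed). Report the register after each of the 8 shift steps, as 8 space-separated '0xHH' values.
After byte 1 (0xAD): reg=0xE6
After byte 2 (0xC6): reg=0xE0
After byte 3 (0xB0): reg=0xB7
After byte 4 (0xA2): reg=0x6B
After byte 5 (0x10): reg=0x66
After byte 6 (0xAE): reg=0x76
Register before byte 7: 0x76
After XOR with byte 0x48: 0x3E

Answer: 0x7C 0xF8 0xF7 0xE9 0xD5 0xAD 0x5D 0xBA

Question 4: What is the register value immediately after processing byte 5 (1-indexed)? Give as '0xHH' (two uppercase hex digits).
After byte 1 (0xAD): reg=0xE6
After byte 2 (0xC6): reg=0xE0
After byte 3 (0xB0): reg=0xB7
After byte 4 (0xA2): reg=0x6B
After byte 5 (0x10): reg=0x66

Answer: 0x66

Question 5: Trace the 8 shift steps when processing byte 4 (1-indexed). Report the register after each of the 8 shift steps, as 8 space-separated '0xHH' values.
Answer: 0x2A 0x54 0xA8 0x57 0xAE 0x5B 0xB6 0x6B

Derivation:
After byte 1 (0xAD): reg=0xE6
After byte 2 (0xC6): reg=0xE0
After byte 3 (0xB0): reg=0xB7
Register before byte 4: 0xB7
After XOR with byte 0xA2: 0x15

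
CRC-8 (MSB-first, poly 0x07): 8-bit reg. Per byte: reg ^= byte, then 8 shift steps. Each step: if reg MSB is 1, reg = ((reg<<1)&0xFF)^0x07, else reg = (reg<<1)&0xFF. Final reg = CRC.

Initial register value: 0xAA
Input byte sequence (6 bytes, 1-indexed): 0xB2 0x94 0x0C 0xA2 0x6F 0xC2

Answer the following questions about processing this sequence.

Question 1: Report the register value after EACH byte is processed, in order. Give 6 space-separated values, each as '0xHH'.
0x48 0x1A 0x62 0x4E 0xE7 0xFB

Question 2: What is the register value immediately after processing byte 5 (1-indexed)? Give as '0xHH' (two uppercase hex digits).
After byte 1 (0xB2): reg=0x48
After byte 2 (0x94): reg=0x1A
After byte 3 (0x0C): reg=0x62
After byte 4 (0xA2): reg=0x4E
After byte 5 (0x6F): reg=0xE7

Answer: 0xE7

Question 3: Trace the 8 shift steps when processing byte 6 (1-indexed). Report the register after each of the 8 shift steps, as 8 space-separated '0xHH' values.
After byte 1 (0xB2): reg=0x48
After byte 2 (0x94): reg=0x1A
After byte 3 (0x0C): reg=0x62
After byte 4 (0xA2): reg=0x4E
After byte 5 (0x6F): reg=0xE7
Register before byte 6: 0xE7
After XOR with byte 0xC2: 0x25

Answer: 0x4A 0x94 0x2F 0x5E 0xBC 0x7F 0xFE 0xFB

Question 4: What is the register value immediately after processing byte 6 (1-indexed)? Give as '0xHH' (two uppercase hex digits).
Answer: 0xFB

Derivation:
After byte 1 (0xB2): reg=0x48
After byte 2 (0x94): reg=0x1A
After byte 3 (0x0C): reg=0x62
After byte 4 (0xA2): reg=0x4E
After byte 5 (0x6F): reg=0xE7
After byte 6 (0xC2): reg=0xFB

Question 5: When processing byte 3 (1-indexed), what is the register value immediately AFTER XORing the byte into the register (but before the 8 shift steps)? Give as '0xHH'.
Register before byte 3: 0x1A
Byte 3: 0x0C
0x1A XOR 0x0C = 0x16

Answer: 0x16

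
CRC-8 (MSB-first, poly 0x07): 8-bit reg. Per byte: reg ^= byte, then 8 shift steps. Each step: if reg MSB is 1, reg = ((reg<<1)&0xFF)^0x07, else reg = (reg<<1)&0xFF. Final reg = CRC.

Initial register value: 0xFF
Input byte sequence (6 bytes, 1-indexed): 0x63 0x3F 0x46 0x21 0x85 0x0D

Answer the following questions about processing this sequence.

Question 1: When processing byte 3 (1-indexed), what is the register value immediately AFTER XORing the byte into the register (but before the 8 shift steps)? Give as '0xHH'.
Register before byte 3: 0xA0
Byte 3: 0x46
0xA0 XOR 0x46 = 0xE6

Answer: 0xE6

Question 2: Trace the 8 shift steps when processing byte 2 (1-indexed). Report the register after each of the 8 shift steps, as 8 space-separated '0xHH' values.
After byte 1 (0x63): reg=0xDD
Register before byte 2: 0xDD
After XOR with byte 0x3F: 0xE2

Answer: 0xC3 0x81 0x05 0x0A 0x14 0x28 0x50 0xA0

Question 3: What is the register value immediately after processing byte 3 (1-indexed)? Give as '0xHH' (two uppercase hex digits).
After byte 1 (0x63): reg=0xDD
After byte 2 (0x3F): reg=0xA0
After byte 3 (0x46): reg=0xBC

Answer: 0xBC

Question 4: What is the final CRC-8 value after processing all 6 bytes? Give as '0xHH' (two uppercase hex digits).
Answer: 0xEC

Derivation:
After byte 1 (0x63): reg=0xDD
After byte 2 (0x3F): reg=0xA0
After byte 3 (0x46): reg=0xBC
After byte 4 (0x21): reg=0xDA
After byte 5 (0x85): reg=0x9A
After byte 6 (0x0D): reg=0xEC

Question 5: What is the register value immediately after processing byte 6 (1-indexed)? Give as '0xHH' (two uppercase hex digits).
Answer: 0xEC

Derivation:
After byte 1 (0x63): reg=0xDD
After byte 2 (0x3F): reg=0xA0
After byte 3 (0x46): reg=0xBC
After byte 4 (0x21): reg=0xDA
After byte 5 (0x85): reg=0x9A
After byte 6 (0x0D): reg=0xEC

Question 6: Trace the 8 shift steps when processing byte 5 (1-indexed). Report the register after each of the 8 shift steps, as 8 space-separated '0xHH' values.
Answer: 0xBE 0x7B 0xF6 0xEB 0xD1 0xA5 0x4D 0x9A

Derivation:
After byte 1 (0x63): reg=0xDD
After byte 2 (0x3F): reg=0xA0
After byte 3 (0x46): reg=0xBC
After byte 4 (0x21): reg=0xDA
Register before byte 5: 0xDA
After XOR with byte 0x85: 0x5F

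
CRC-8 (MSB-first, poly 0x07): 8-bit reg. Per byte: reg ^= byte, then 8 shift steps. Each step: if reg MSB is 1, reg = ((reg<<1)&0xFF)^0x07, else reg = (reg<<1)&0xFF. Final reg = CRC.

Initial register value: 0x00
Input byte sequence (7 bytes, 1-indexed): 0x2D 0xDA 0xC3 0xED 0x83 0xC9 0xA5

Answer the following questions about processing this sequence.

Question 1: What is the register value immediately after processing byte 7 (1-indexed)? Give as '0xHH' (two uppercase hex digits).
Answer: 0x0F

Derivation:
After byte 1 (0x2D): reg=0xC3
After byte 2 (0xDA): reg=0x4F
After byte 3 (0xC3): reg=0xAD
After byte 4 (0xED): reg=0xC7
After byte 5 (0x83): reg=0xDB
After byte 6 (0xC9): reg=0x7E
After byte 7 (0xA5): reg=0x0F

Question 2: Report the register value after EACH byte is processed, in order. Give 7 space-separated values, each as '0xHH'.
0xC3 0x4F 0xAD 0xC7 0xDB 0x7E 0x0F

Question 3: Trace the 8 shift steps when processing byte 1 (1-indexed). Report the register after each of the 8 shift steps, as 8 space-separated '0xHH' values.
Register before byte 1: 0x00
After XOR with byte 0x2D: 0x2D

Answer: 0x5A 0xB4 0x6F 0xDE 0xBB 0x71 0xE2 0xC3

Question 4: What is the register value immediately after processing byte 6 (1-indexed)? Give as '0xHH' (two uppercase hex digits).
After byte 1 (0x2D): reg=0xC3
After byte 2 (0xDA): reg=0x4F
After byte 3 (0xC3): reg=0xAD
After byte 4 (0xED): reg=0xC7
After byte 5 (0x83): reg=0xDB
After byte 6 (0xC9): reg=0x7E

Answer: 0x7E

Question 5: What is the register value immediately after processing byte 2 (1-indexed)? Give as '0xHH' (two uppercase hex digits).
Answer: 0x4F

Derivation:
After byte 1 (0x2D): reg=0xC3
After byte 2 (0xDA): reg=0x4F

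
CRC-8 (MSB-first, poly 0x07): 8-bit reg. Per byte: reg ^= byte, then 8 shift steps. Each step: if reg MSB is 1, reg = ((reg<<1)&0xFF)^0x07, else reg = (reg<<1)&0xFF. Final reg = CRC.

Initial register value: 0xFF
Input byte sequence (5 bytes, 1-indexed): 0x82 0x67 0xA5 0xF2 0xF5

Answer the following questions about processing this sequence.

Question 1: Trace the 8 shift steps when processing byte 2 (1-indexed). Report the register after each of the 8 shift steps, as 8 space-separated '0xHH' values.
Answer: 0x26 0x4C 0x98 0x37 0x6E 0xDC 0xBF 0x79

Derivation:
After byte 1 (0x82): reg=0x74
Register before byte 2: 0x74
After XOR with byte 0x67: 0x13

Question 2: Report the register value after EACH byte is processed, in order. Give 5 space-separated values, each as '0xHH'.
0x74 0x79 0x1A 0x96 0x2E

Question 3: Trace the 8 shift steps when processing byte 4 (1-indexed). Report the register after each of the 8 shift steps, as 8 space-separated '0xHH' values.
After byte 1 (0x82): reg=0x74
After byte 2 (0x67): reg=0x79
After byte 3 (0xA5): reg=0x1A
Register before byte 4: 0x1A
After XOR with byte 0xF2: 0xE8

Answer: 0xD7 0xA9 0x55 0xAA 0x53 0xA6 0x4B 0x96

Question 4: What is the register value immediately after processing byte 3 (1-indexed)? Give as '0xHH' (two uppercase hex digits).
After byte 1 (0x82): reg=0x74
After byte 2 (0x67): reg=0x79
After byte 3 (0xA5): reg=0x1A

Answer: 0x1A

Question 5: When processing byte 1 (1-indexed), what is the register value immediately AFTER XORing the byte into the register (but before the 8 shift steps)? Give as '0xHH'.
Answer: 0x7D

Derivation:
Register before byte 1: 0xFF
Byte 1: 0x82
0xFF XOR 0x82 = 0x7D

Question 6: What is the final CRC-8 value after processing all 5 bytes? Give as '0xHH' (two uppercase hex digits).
After byte 1 (0x82): reg=0x74
After byte 2 (0x67): reg=0x79
After byte 3 (0xA5): reg=0x1A
After byte 4 (0xF2): reg=0x96
After byte 5 (0xF5): reg=0x2E

Answer: 0x2E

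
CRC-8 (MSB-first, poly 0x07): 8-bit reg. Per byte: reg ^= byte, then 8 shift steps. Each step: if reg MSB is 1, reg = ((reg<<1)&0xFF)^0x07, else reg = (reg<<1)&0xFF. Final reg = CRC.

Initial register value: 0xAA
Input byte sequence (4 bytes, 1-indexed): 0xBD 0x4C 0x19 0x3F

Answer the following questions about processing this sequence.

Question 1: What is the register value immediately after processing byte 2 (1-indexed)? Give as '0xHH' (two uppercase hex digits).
After byte 1 (0xBD): reg=0x65
After byte 2 (0x4C): reg=0xDF

Answer: 0xDF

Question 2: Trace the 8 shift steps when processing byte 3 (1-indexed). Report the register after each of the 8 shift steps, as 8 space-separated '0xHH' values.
After byte 1 (0xBD): reg=0x65
After byte 2 (0x4C): reg=0xDF
Register before byte 3: 0xDF
After XOR with byte 0x19: 0xC6

Answer: 0x8B 0x11 0x22 0x44 0x88 0x17 0x2E 0x5C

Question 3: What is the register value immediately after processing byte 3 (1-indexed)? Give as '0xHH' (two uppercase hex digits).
Answer: 0x5C

Derivation:
After byte 1 (0xBD): reg=0x65
After byte 2 (0x4C): reg=0xDF
After byte 3 (0x19): reg=0x5C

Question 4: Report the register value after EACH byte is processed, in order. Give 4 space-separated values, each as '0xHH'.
0x65 0xDF 0x5C 0x2E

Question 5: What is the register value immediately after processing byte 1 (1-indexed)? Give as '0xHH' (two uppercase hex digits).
Answer: 0x65

Derivation:
After byte 1 (0xBD): reg=0x65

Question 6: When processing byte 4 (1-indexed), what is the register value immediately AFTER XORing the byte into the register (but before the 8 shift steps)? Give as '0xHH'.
Register before byte 4: 0x5C
Byte 4: 0x3F
0x5C XOR 0x3F = 0x63

Answer: 0x63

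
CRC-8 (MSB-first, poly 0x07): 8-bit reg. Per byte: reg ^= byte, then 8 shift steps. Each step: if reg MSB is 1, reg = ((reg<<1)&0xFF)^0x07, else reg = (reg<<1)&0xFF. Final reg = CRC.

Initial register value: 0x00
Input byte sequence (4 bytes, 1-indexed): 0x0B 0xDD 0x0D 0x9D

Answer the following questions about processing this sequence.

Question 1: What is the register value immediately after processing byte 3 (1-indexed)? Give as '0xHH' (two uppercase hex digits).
After byte 1 (0x0B): reg=0x31
After byte 2 (0xDD): reg=0x8A
After byte 3 (0x0D): reg=0x9C

Answer: 0x9C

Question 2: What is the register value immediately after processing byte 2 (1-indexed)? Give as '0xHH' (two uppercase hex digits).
Answer: 0x8A

Derivation:
After byte 1 (0x0B): reg=0x31
After byte 2 (0xDD): reg=0x8A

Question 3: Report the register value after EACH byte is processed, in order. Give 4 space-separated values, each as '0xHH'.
0x31 0x8A 0x9C 0x07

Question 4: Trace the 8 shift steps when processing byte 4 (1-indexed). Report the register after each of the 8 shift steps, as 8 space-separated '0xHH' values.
After byte 1 (0x0B): reg=0x31
After byte 2 (0xDD): reg=0x8A
After byte 3 (0x0D): reg=0x9C
Register before byte 4: 0x9C
After XOR with byte 0x9D: 0x01

Answer: 0x02 0x04 0x08 0x10 0x20 0x40 0x80 0x07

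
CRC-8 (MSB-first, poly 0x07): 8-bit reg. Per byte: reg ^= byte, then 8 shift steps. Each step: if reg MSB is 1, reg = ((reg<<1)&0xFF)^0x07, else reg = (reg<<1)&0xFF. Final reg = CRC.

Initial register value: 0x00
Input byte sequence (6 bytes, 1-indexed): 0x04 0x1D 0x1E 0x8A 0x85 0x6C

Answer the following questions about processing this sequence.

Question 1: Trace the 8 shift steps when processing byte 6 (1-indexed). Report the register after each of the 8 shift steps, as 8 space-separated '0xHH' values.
After byte 1 (0x04): reg=0x1C
After byte 2 (0x1D): reg=0x07
After byte 3 (0x1E): reg=0x4F
After byte 4 (0x8A): reg=0x55
After byte 5 (0x85): reg=0x3E
Register before byte 6: 0x3E
After XOR with byte 0x6C: 0x52

Answer: 0xA4 0x4F 0x9E 0x3B 0x76 0xEC 0xDF 0xB9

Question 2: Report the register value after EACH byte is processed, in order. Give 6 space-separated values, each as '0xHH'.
0x1C 0x07 0x4F 0x55 0x3E 0xB9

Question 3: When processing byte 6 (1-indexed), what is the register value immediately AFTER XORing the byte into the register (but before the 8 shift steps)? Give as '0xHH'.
Register before byte 6: 0x3E
Byte 6: 0x6C
0x3E XOR 0x6C = 0x52

Answer: 0x52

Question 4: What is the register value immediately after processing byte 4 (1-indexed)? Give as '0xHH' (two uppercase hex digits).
Answer: 0x55

Derivation:
After byte 1 (0x04): reg=0x1C
After byte 2 (0x1D): reg=0x07
After byte 3 (0x1E): reg=0x4F
After byte 4 (0x8A): reg=0x55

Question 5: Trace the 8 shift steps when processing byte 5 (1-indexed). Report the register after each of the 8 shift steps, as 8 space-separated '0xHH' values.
After byte 1 (0x04): reg=0x1C
After byte 2 (0x1D): reg=0x07
After byte 3 (0x1E): reg=0x4F
After byte 4 (0x8A): reg=0x55
Register before byte 5: 0x55
After XOR with byte 0x85: 0xD0

Answer: 0xA7 0x49 0x92 0x23 0x46 0x8C 0x1F 0x3E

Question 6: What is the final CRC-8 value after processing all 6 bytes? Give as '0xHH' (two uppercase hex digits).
After byte 1 (0x04): reg=0x1C
After byte 2 (0x1D): reg=0x07
After byte 3 (0x1E): reg=0x4F
After byte 4 (0x8A): reg=0x55
After byte 5 (0x85): reg=0x3E
After byte 6 (0x6C): reg=0xB9

Answer: 0xB9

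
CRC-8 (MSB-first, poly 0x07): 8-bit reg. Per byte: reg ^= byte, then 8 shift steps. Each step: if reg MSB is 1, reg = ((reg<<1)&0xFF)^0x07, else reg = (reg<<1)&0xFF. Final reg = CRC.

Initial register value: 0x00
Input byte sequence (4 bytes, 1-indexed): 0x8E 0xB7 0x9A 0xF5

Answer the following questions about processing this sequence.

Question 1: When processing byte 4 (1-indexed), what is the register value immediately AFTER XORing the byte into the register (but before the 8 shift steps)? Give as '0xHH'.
Answer: 0x39

Derivation:
Register before byte 4: 0xCC
Byte 4: 0xF5
0xCC XOR 0xF5 = 0x39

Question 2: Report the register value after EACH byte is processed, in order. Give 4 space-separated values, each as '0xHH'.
0xA3 0x6C 0xCC 0xAF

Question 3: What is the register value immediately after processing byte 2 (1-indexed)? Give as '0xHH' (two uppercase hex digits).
Answer: 0x6C

Derivation:
After byte 1 (0x8E): reg=0xA3
After byte 2 (0xB7): reg=0x6C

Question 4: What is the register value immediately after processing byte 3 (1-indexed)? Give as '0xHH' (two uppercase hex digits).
Answer: 0xCC

Derivation:
After byte 1 (0x8E): reg=0xA3
After byte 2 (0xB7): reg=0x6C
After byte 3 (0x9A): reg=0xCC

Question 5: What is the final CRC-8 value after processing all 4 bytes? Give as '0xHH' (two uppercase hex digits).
After byte 1 (0x8E): reg=0xA3
After byte 2 (0xB7): reg=0x6C
After byte 3 (0x9A): reg=0xCC
After byte 4 (0xF5): reg=0xAF

Answer: 0xAF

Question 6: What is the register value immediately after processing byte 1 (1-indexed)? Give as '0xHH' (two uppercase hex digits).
After byte 1 (0x8E): reg=0xA3

Answer: 0xA3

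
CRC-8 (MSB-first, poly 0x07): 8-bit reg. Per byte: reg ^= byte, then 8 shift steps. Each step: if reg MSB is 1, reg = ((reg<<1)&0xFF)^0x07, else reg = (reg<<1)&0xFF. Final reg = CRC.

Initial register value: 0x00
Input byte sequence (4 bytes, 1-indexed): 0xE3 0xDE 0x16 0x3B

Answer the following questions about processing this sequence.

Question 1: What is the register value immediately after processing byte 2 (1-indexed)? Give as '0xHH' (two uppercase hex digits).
Answer: 0x68

Derivation:
After byte 1 (0xE3): reg=0xA7
After byte 2 (0xDE): reg=0x68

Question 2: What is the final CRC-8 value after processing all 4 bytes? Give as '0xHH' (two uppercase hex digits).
Answer: 0xD5

Derivation:
After byte 1 (0xE3): reg=0xA7
After byte 2 (0xDE): reg=0x68
After byte 3 (0x16): reg=0x7D
After byte 4 (0x3B): reg=0xD5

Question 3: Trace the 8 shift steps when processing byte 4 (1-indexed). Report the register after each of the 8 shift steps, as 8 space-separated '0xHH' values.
After byte 1 (0xE3): reg=0xA7
After byte 2 (0xDE): reg=0x68
After byte 3 (0x16): reg=0x7D
Register before byte 4: 0x7D
After XOR with byte 0x3B: 0x46

Answer: 0x8C 0x1F 0x3E 0x7C 0xF8 0xF7 0xE9 0xD5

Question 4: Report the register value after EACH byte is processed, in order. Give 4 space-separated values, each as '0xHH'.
0xA7 0x68 0x7D 0xD5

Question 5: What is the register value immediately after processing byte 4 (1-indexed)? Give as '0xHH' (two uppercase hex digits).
Answer: 0xD5

Derivation:
After byte 1 (0xE3): reg=0xA7
After byte 2 (0xDE): reg=0x68
After byte 3 (0x16): reg=0x7D
After byte 4 (0x3B): reg=0xD5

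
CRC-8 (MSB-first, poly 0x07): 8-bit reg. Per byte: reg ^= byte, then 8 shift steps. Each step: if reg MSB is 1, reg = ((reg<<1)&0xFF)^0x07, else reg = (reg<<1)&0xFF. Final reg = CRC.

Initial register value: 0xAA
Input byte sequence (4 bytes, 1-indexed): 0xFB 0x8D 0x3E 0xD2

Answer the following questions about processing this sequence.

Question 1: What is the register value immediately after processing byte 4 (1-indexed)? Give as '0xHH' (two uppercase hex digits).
Answer: 0x6F

Derivation:
After byte 1 (0xFB): reg=0xB0
After byte 2 (0x8D): reg=0xB3
After byte 3 (0x3E): reg=0xAA
After byte 4 (0xD2): reg=0x6F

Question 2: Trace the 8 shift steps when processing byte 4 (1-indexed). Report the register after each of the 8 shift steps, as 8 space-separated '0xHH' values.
After byte 1 (0xFB): reg=0xB0
After byte 2 (0x8D): reg=0xB3
After byte 3 (0x3E): reg=0xAA
Register before byte 4: 0xAA
After XOR with byte 0xD2: 0x78

Answer: 0xF0 0xE7 0xC9 0x95 0x2D 0x5A 0xB4 0x6F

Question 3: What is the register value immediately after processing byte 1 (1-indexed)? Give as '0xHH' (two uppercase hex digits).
After byte 1 (0xFB): reg=0xB0

Answer: 0xB0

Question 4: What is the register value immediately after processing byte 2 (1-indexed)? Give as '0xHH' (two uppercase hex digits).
Answer: 0xB3

Derivation:
After byte 1 (0xFB): reg=0xB0
After byte 2 (0x8D): reg=0xB3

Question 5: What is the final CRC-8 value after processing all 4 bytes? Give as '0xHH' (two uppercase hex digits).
After byte 1 (0xFB): reg=0xB0
After byte 2 (0x8D): reg=0xB3
After byte 3 (0x3E): reg=0xAA
After byte 4 (0xD2): reg=0x6F

Answer: 0x6F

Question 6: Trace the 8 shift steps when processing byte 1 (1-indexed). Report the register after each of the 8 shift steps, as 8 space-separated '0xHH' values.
Answer: 0xA2 0x43 0x86 0x0B 0x16 0x2C 0x58 0xB0

Derivation:
Register before byte 1: 0xAA
After XOR with byte 0xFB: 0x51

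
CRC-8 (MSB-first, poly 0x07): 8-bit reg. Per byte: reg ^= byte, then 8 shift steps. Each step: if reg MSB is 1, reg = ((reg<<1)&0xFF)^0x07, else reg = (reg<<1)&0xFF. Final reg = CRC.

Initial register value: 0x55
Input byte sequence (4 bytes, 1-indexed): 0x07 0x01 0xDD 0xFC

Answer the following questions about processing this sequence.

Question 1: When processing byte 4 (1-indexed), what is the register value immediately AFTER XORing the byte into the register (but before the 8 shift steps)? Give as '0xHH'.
Register before byte 4: 0xFA
Byte 4: 0xFC
0xFA XOR 0xFC = 0x06

Answer: 0x06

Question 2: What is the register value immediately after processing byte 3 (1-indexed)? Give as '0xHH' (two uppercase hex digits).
After byte 1 (0x07): reg=0xB9
After byte 2 (0x01): reg=0x21
After byte 3 (0xDD): reg=0xFA

Answer: 0xFA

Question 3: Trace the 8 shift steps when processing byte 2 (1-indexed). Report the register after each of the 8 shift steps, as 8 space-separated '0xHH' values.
After byte 1 (0x07): reg=0xB9
Register before byte 2: 0xB9
After XOR with byte 0x01: 0xB8

Answer: 0x77 0xEE 0xDB 0xB1 0x65 0xCA 0x93 0x21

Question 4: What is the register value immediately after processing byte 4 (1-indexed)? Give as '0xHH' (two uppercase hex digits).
After byte 1 (0x07): reg=0xB9
After byte 2 (0x01): reg=0x21
After byte 3 (0xDD): reg=0xFA
After byte 4 (0xFC): reg=0x12

Answer: 0x12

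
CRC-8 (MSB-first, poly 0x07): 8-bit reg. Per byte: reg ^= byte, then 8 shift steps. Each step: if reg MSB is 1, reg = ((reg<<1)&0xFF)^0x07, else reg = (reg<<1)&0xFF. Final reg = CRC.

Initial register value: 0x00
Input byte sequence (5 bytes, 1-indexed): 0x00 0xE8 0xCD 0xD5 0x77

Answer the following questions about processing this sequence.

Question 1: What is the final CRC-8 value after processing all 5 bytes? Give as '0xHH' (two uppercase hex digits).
After byte 1 (0x00): reg=0x00
After byte 2 (0xE8): reg=0x96
After byte 3 (0xCD): reg=0x86
After byte 4 (0xD5): reg=0xBE
After byte 5 (0x77): reg=0x71

Answer: 0x71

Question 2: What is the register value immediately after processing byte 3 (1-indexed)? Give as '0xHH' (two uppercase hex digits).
After byte 1 (0x00): reg=0x00
After byte 2 (0xE8): reg=0x96
After byte 3 (0xCD): reg=0x86

Answer: 0x86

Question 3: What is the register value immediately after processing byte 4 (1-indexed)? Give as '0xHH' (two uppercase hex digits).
After byte 1 (0x00): reg=0x00
After byte 2 (0xE8): reg=0x96
After byte 3 (0xCD): reg=0x86
After byte 4 (0xD5): reg=0xBE

Answer: 0xBE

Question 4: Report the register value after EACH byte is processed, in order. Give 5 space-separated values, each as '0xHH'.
0x00 0x96 0x86 0xBE 0x71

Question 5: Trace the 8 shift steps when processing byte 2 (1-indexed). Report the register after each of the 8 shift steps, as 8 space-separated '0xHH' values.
Answer: 0xD7 0xA9 0x55 0xAA 0x53 0xA6 0x4B 0x96

Derivation:
After byte 1 (0x00): reg=0x00
Register before byte 2: 0x00
After XOR with byte 0xE8: 0xE8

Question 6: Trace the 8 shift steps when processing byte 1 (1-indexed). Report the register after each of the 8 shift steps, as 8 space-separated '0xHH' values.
Register before byte 1: 0x00
After XOR with byte 0x00: 0x00

Answer: 0x00 0x00 0x00 0x00 0x00 0x00 0x00 0x00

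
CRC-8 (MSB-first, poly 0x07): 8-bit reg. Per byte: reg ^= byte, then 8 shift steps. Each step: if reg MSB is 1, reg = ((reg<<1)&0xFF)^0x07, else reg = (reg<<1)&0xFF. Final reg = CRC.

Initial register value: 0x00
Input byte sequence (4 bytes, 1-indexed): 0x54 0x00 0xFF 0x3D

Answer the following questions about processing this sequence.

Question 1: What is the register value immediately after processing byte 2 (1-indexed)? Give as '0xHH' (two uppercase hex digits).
After byte 1 (0x54): reg=0xAB
After byte 2 (0x00): reg=0x58

Answer: 0x58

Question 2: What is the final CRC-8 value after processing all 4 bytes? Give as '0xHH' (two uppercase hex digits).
After byte 1 (0x54): reg=0xAB
After byte 2 (0x00): reg=0x58
After byte 3 (0xFF): reg=0x7C
After byte 4 (0x3D): reg=0xC0

Answer: 0xC0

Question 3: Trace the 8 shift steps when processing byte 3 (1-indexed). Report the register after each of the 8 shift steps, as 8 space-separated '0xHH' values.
Answer: 0x49 0x92 0x23 0x46 0x8C 0x1F 0x3E 0x7C

Derivation:
After byte 1 (0x54): reg=0xAB
After byte 2 (0x00): reg=0x58
Register before byte 3: 0x58
After XOR with byte 0xFF: 0xA7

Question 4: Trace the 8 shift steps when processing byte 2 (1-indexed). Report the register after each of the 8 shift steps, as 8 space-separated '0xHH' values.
After byte 1 (0x54): reg=0xAB
Register before byte 2: 0xAB
After XOR with byte 0x00: 0xAB

Answer: 0x51 0xA2 0x43 0x86 0x0B 0x16 0x2C 0x58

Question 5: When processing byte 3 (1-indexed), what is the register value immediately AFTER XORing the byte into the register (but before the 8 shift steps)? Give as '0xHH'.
Register before byte 3: 0x58
Byte 3: 0xFF
0x58 XOR 0xFF = 0xA7

Answer: 0xA7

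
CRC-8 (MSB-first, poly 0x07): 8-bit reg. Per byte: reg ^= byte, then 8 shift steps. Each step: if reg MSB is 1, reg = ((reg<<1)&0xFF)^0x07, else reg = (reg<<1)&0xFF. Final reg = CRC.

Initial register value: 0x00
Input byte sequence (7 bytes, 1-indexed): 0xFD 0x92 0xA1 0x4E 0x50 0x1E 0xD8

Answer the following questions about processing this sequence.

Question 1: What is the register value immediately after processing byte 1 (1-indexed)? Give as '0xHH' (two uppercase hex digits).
Answer: 0xFD

Derivation:
After byte 1 (0xFD): reg=0xFD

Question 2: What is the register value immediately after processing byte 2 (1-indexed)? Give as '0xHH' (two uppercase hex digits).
Answer: 0x0A

Derivation:
After byte 1 (0xFD): reg=0xFD
After byte 2 (0x92): reg=0x0A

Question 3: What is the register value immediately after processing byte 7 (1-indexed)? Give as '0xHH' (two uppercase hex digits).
Answer: 0xB0

Derivation:
After byte 1 (0xFD): reg=0xFD
After byte 2 (0x92): reg=0x0A
After byte 3 (0xA1): reg=0x58
After byte 4 (0x4E): reg=0x62
After byte 5 (0x50): reg=0x9E
After byte 6 (0x1E): reg=0x89
After byte 7 (0xD8): reg=0xB0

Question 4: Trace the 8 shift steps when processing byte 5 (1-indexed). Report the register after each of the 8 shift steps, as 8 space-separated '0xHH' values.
After byte 1 (0xFD): reg=0xFD
After byte 2 (0x92): reg=0x0A
After byte 3 (0xA1): reg=0x58
After byte 4 (0x4E): reg=0x62
Register before byte 5: 0x62
After XOR with byte 0x50: 0x32

Answer: 0x64 0xC8 0x97 0x29 0x52 0xA4 0x4F 0x9E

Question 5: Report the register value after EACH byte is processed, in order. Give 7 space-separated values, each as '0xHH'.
0xFD 0x0A 0x58 0x62 0x9E 0x89 0xB0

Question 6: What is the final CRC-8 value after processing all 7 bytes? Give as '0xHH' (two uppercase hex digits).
After byte 1 (0xFD): reg=0xFD
After byte 2 (0x92): reg=0x0A
After byte 3 (0xA1): reg=0x58
After byte 4 (0x4E): reg=0x62
After byte 5 (0x50): reg=0x9E
After byte 6 (0x1E): reg=0x89
After byte 7 (0xD8): reg=0xB0

Answer: 0xB0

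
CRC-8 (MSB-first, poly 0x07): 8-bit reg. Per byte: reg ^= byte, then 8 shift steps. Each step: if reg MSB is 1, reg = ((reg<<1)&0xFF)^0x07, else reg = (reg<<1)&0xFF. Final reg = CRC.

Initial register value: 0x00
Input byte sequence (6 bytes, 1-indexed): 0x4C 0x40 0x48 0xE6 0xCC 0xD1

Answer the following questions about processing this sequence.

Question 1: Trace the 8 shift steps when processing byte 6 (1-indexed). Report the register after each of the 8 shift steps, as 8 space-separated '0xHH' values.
Answer: 0x2F 0x5E 0xBC 0x7F 0xFE 0xFB 0xF1 0xE5

Derivation:
After byte 1 (0x4C): reg=0xE3
After byte 2 (0x40): reg=0x60
After byte 3 (0x48): reg=0xD8
After byte 4 (0xE6): reg=0xBA
After byte 5 (0xCC): reg=0x45
Register before byte 6: 0x45
After XOR with byte 0xD1: 0x94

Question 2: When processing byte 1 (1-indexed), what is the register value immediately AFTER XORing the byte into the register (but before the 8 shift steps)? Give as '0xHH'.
Answer: 0x4C

Derivation:
Register before byte 1: 0x00
Byte 1: 0x4C
0x00 XOR 0x4C = 0x4C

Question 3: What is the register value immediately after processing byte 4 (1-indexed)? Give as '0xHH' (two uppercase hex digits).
Answer: 0xBA

Derivation:
After byte 1 (0x4C): reg=0xE3
After byte 2 (0x40): reg=0x60
After byte 3 (0x48): reg=0xD8
After byte 4 (0xE6): reg=0xBA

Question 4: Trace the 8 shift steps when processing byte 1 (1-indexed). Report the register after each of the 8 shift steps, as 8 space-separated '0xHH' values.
Answer: 0x98 0x37 0x6E 0xDC 0xBF 0x79 0xF2 0xE3

Derivation:
Register before byte 1: 0x00
After XOR with byte 0x4C: 0x4C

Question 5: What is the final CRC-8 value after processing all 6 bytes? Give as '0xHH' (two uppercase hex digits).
After byte 1 (0x4C): reg=0xE3
After byte 2 (0x40): reg=0x60
After byte 3 (0x48): reg=0xD8
After byte 4 (0xE6): reg=0xBA
After byte 5 (0xCC): reg=0x45
After byte 6 (0xD1): reg=0xE5

Answer: 0xE5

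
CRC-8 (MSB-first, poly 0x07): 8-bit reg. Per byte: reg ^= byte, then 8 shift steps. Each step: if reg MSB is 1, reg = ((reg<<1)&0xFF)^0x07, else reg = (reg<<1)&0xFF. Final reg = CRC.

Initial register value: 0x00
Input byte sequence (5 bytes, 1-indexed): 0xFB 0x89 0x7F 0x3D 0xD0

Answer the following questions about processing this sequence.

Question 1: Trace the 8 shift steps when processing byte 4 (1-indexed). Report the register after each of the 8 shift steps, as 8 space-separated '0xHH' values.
Answer: 0x9F 0x39 0x72 0xE4 0xCF 0x99 0x35 0x6A

Derivation:
After byte 1 (0xFB): reg=0xEF
After byte 2 (0x89): reg=0x35
After byte 3 (0x7F): reg=0xF1
Register before byte 4: 0xF1
After XOR with byte 0x3D: 0xCC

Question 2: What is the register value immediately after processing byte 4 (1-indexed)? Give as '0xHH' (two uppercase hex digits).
After byte 1 (0xFB): reg=0xEF
After byte 2 (0x89): reg=0x35
After byte 3 (0x7F): reg=0xF1
After byte 4 (0x3D): reg=0x6A

Answer: 0x6A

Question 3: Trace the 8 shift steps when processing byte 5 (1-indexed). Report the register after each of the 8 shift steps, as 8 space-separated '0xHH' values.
After byte 1 (0xFB): reg=0xEF
After byte 2 (0x89): reg=0x35
After byte 3 (0x7F): reg=0xF1
After byte 4 (0x3D): reg=0x6A
Register before byte 5: 0x6A
After XOR with byte 0xD0: 0xBA

Answer: 0x73 0xE6 0xCB 0x91 0x25 0x4A 0x94 0x2F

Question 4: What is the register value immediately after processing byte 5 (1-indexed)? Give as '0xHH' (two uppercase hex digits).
Answer: 0x2F

Derivation:
After byte 1 (0xFB): reg=0xEF
After byte 2 (0x89): reg=0x35
After byte 3 (0x7F): reg=0xF1
After byte 4 (0x3D): reg=0x6A
After byte 5 (0xD0): reg=0x2F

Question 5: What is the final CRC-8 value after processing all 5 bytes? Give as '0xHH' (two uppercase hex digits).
Answer: 0x2F

Derivation:
After byte 1 (0xFB): reg=0xEF
After byte 2 (0x89): reg=0x35
After byte 3 (0x7F): reg=0xF1
After byte 4 (0x3D): reg=0x6A
After byte 5 (0xD0): reg=0x2F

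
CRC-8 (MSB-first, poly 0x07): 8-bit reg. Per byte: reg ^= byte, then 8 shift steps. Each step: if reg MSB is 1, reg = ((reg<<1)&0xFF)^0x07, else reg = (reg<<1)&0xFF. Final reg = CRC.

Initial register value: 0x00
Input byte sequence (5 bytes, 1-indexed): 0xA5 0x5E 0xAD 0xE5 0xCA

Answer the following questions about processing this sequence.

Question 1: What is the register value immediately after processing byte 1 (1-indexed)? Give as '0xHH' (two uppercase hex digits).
Answer: 0x72

Derivation:
After byte 1 (0xA5): reg=0x72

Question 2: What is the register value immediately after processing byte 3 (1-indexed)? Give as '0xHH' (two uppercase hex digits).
After byte 1 (0xA5): reg=0x72
After byte 2 (0x5E): reg=0xC4
After byte 3 (0xAD): reg=0x18

Answer: 0x18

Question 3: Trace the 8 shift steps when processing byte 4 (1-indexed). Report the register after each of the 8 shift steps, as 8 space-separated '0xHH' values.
Answer: 0xFD 0xFD 0xFD 0xFD 0xFD 0xFD 0xFD 0xFD

Derivation:
After byte 1 (0xA5): reg=0x72
After byte 2 (0x5E): reg=0xC4
After byte 3 (0xAD): reg=0x18
Register before byte 4: 0x18
After XOR with byte 0xE5: 0xFD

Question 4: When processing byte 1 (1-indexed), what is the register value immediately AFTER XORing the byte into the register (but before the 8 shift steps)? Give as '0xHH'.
Register before byte 1: 0x00
Byte 1: 0xA5
0x00 XOR 0xA5 = 0xA5

Answer: 0xA5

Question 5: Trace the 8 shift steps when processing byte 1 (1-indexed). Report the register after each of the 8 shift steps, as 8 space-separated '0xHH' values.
Register before byte 1: 0x00
After XOR with byte 0xA5: 0xA5

Answer: 0x4D 0x9A 0x33 0x66 0xCC 0x9F 0x39 0x72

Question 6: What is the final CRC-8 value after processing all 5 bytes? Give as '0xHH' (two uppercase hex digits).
After byte 1 (0xA5): reg=0x72
After byte 2 (0x5E): reg=0xC4
After byte 3 (0xAD): reg=0x18
After byte 4 (0xE5): reg=0xFD
After byte 5 (0xCA): reg=0x85

Answer: 0x85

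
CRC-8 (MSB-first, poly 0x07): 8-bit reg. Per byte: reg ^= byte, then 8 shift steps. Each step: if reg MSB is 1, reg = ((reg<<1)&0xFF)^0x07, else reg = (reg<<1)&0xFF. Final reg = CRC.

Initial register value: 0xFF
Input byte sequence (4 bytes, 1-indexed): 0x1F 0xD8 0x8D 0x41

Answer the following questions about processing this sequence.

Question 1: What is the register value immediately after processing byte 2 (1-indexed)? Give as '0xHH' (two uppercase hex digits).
Answer: 0x45

Derivation:
After byte 1 (0x1F): reg=0xAE
After byte 2 (0xD8): reg=0x45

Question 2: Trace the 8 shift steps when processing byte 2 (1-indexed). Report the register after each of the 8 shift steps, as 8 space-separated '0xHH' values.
After byte 1 (0x1F): reg=0xAE
Register before byte 2: 0xAE
After XOR with byte 0xD8: 0x76

Answer: 0xEC 0xDF 0xB9 0x75 0xEA 0xD3 0xA1 0x45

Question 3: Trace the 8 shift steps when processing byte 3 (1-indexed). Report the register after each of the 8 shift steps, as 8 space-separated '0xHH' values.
After byte 1 (0x1F): reg=0xAE
After byte 2 (0xD8): reg=0x45
Register before byte 3: 0x45
After XOR with byte 0x8D: 0xC8

Answer: 0x97 0x29 0x52 0xA4 0x4F 0x9E 0x3B 0x76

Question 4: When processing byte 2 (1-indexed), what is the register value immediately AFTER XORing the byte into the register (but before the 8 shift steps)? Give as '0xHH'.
Register before byte 2: 0xAE
Byte 2: 0xD8
0xAE XOR 0xD8 = 0x76

Answer: 0x76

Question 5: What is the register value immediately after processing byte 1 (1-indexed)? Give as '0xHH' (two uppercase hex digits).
After byte 1 (0x1F): reg=0xAE

Answer: 0xAE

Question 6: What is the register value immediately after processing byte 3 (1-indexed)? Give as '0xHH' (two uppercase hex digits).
After byte 1 (0x1F): reg=0xAE
After byte 2 (0xD8): reg=0x45
After byte 3 (0x8D): reg=0x76

Answer: 0x76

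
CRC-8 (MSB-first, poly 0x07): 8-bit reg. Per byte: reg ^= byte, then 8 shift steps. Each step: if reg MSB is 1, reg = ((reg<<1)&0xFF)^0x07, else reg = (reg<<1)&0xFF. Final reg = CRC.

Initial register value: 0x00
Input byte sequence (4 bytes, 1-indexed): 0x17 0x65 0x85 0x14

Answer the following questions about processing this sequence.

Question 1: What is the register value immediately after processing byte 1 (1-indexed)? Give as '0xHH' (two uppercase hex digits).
After byte 1 (0x17): reg=0x65

Answer: 0x65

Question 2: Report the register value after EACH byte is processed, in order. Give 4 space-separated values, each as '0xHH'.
0x65 0x00 0x92 0x9B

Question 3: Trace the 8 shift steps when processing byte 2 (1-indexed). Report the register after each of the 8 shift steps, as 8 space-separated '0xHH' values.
After byte 1 (0x17): reg=0x65
Register before byte 2: 0x65
After XOR with byte 0x65: 0x00

Answer: 0x00 0x00 0x00 0x00 0x00 0x00 0x00 0x00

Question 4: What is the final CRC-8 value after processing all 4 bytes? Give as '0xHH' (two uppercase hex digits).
Answer: 0x9B

Derivation:
After byte 1 (0x17): reg=0x65
After byte 2 (0x65): reg=0x00
After byte 3 (0x85): reg=0x92
After byte 4 (0x14): reg=0x9B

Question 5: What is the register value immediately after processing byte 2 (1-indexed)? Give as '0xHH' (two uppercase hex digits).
After byte 1 (0x17): reg=0x65
After byte 2 (0x65): reg=0x00

Answer: 0x00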